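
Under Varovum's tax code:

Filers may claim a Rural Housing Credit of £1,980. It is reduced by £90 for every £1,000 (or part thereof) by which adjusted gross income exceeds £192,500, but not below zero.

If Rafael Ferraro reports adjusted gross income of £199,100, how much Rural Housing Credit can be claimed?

£1,350

Rural Housing Credit: income exceeds £192,500 by £6,600, which is 7 full-or-partial £1,000 increments; reduction = 7 × £90 = £630, leaving £1,350.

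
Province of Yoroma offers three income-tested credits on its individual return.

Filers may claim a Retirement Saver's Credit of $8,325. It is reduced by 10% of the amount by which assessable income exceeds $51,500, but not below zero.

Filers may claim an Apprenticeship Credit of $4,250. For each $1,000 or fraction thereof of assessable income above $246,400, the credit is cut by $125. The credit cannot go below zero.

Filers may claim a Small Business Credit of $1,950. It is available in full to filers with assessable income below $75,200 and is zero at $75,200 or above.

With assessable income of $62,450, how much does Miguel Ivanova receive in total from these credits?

$13,430

Retirement Saver's Credit: 10% of the $10,950 excess over $51,500 is $1,095; credit = $8,325 − $1,095 = $7,230.
Apprenticeship Credit: $62,450 is at or below the $246,400 threshold, so the full $4,250 applies.
Small Business Credit: $62,450 is below the $75,200 cutoff, so the full $1,950 applies.
Total: $7,230 + $4,250 + $1,950 = $13,430.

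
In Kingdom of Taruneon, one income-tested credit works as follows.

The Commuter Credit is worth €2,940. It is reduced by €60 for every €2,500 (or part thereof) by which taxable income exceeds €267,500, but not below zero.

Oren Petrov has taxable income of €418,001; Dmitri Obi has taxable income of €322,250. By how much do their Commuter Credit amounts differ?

Oren (€418,001): Commuter Credit: income exceeds €267,500 by €150,501 → 61 increments × €60 = €3,660 ≥ base, so the credit is €0.
Dmitri (€322,250): Commuter Credit: income exceeds €267,500 by €54,750, which is 22 full-or-partial €2,500 increments; reduction = 22 × €60 = €1,320, leaving €1,620.
Difference: |€0 − €1,620| = €1,620.

€1,620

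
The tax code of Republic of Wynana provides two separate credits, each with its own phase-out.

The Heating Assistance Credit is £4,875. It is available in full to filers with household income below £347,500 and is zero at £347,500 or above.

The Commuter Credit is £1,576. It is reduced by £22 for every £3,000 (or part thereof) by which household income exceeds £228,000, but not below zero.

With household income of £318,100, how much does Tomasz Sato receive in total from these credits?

£5,769

Heating Assistance Credit: £318,100 is below the £347,500 cutoff, so the full £4,875 applies.
Commuter Credit: income exceeds £228,000 by £90,100, which is 31 full-or-partial £3,000 increments; reduction = 31 × £22 = £682, leaving £894.
Total: £4,875 + £894 = £5,769.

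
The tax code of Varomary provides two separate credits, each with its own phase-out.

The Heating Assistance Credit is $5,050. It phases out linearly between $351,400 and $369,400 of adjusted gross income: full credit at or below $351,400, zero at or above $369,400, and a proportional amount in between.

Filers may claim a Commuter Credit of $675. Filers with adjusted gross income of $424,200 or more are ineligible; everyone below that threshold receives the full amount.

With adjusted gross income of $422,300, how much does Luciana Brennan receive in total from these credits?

Heating Assistance Credit: $422,300 is at or above $369,400, so the credit is $0.
Commuter Credit: $422,300 is below the $424,200 cutoff, so the full $675 applies.
Total: $0 + $675 = $675.

$675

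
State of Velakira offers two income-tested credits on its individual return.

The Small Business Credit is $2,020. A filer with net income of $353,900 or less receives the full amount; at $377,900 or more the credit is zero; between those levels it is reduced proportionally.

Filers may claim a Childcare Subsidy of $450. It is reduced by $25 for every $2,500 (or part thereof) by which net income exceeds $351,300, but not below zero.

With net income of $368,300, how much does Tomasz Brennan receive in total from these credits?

Small Business Credit: $368,300 is $14,400 into a $24,000 phase-out range, leaving 9,600/24,000 of the credit: $2,020 × 9,600/24,000 = $808.
Childcare Subsidy: income exceeds $351,300 by $17,000, which is 7 full-or-partial $2,500 increments; reduction = 7 × $25 = $175, leaving $275.
Total: $808 + $275 = $1,083.

$1,083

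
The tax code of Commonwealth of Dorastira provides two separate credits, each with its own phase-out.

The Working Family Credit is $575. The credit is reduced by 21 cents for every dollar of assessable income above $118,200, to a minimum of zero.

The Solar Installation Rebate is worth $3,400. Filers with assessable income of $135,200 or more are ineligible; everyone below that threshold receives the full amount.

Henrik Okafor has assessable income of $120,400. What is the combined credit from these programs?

$3,513

Working Family Credit: 21% of the $2,200 excess over $118,200 is $462; credit = $575 − $462 = $113.
Solar Installation Rebate: $120,400 is below the $135,200 cutoff, so the full $3,400 applies.
Total: $113 + $3,400 = $3,513.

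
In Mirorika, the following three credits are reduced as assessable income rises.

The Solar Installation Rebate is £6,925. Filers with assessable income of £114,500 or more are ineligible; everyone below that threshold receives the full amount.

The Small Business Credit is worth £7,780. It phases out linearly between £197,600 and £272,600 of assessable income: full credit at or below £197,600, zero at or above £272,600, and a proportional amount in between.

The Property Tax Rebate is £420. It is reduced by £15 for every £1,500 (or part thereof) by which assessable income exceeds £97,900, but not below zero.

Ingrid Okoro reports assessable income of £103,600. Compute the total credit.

£15,065

Solar Installation Rebate: £103,600 is below the £114,500 cutoff, so the full £6,925 applies.
Small Business Credit: £103,600 is at or below the £197,600 threshold, so the full £7,780 applies.
Property Tax Rebate: income exceeds £97,900 by £5,700, which is 4 full-or-partial £1,500 increments; reduction = 4 × £15 = £60, leaving £360.
Total: £6,925 + £7,780 + £360 = £15,065.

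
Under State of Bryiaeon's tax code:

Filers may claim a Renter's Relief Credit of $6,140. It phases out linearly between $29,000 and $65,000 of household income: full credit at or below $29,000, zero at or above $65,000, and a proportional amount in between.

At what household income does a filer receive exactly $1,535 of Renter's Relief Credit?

$1,535 is 1,535/6,140 of the full $6,140, so 4,605/6,140 of the $36,000 range has been used: income = $29,000 + $36,000 × 4,605/6,140 = $56,000.

$56,000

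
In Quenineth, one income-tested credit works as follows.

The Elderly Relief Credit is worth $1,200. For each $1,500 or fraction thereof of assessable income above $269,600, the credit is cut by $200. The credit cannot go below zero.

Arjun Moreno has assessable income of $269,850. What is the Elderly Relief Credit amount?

$1,000

Elderly Relief Credit: income exceeds $269,600 by $250, which is 1 full-or-partial $1,500 increment; reduction = 1 × $200 = $200, leaving $1,000.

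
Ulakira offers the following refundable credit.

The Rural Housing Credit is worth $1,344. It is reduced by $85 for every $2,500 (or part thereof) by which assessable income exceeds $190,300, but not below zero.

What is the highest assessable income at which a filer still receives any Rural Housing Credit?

After 15 increments the reduction is 15 × $85 = $1,275, leaving $69; one more increment wipes it out. Increment 15 ends at excess 15 × $2,500 = $37,500, so the highest qualifying income is $190,300 + $37,500 = $227,800.

$227,800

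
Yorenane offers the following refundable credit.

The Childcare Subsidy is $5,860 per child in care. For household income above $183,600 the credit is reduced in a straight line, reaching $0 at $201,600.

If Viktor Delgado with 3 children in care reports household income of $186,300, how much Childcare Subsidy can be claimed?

Childcare Subsidy: base = 3 × $5,860 = $17,580. $186,300 is $2,700 into a $18,000 phase-out range, leaving 15,300/18,000 of the credit: $17,580 × 15,300/18,000 = $14,943.

$14,943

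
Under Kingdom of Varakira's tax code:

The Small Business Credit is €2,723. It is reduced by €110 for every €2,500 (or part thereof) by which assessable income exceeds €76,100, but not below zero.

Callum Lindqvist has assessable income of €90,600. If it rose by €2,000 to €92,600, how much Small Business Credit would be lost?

At €90,600 — income exceeds €76,100 by €14,500, which is 6 full-or-partial €2,500 increments; reduction = 6 × €110 = €660, leaving €2,063.
At €92,600 — income exceeds €76,100 by €16,500, which is 7 full-or-partial €2,500 increments; reduction = 7 × €110 = €770, leaving €1,953.
Lost: €2,063 − €1,953 = €110.

€110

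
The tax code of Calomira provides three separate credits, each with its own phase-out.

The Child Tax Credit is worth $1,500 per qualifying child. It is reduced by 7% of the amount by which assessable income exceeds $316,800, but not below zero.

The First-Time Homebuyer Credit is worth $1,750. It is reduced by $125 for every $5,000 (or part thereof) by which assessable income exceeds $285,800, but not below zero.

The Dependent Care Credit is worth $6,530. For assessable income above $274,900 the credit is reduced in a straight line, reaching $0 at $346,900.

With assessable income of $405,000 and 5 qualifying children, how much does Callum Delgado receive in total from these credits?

Child Tax Credit: base = 5 × $1,500 = $7,500. 7% of the $88,200 excess over $316,800 is $6,174; credit = $7,500 − $6,174 = $1,326.
First-Time Homebuyer Credit: income exceeds $285,800 by $119,200 → 24 increments × $125 = $3,000 ≥ base, so the credit is $0.
Dependent Care Credit: $405,000 is at or above $346,900, so the credit is $0.
Total: $1,326 + $0 + $0 = $1,326.

$1,326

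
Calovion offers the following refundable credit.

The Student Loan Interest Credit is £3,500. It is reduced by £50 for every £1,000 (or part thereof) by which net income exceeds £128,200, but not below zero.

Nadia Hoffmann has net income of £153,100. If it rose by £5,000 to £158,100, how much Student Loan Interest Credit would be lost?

At £153,100 — income exceeds £128,200 by £24,900, which is 25 full-or-partial £1,000 increments; reduction = 25 × £50 = £1,250, leaving £2,250.
At £158,100 — income exceeds £128,200 by £29,900, which is 30 full-or-partial £1,000 increments; reduction = 30 × £50 = £1,500, leaving £2,000.
Lost: £2,250 − £2,000 = £250.

£250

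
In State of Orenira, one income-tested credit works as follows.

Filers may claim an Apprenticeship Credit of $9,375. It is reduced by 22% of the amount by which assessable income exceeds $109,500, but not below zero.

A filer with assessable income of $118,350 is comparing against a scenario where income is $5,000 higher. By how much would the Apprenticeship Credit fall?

$1,100

At $118,350 — 22% of the $8,850 excess over $109,500 is $1,947; credit = $9,375 − $1,947 = $7,428.
At $123,350 — 22% of the $13,850 excess over $109,500 is $3,047; credit = $9,375 − $3,047 = $6,328.
Lost: $7,428 − $6,328 = $1,100.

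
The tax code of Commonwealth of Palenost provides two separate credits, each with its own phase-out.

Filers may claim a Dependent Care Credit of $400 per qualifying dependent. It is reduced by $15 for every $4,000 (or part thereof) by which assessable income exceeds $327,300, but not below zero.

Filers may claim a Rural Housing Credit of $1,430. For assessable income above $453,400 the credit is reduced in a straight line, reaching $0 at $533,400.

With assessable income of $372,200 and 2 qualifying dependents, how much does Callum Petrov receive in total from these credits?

$2,050

Dependent Care Credit: base = 2 × $400 = $800. income exceeds $327,300 by $44,900, which is 12 full-or-partial $4,000 increments; reduction = 12 × $15 = $180, leaving $620.
Rural Housing Credit: $372,200 is at or below the $453,400 threshold, so the full $1,430 applies.
Total: $620 + $1,430 = $2,050.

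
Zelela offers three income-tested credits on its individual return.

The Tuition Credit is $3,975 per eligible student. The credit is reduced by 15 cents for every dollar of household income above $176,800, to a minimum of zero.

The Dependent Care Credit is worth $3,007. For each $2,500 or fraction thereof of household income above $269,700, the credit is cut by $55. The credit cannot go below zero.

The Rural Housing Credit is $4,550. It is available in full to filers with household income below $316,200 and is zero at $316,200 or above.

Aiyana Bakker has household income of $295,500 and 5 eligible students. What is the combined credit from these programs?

$9,022

Tuition Credit: base = 5 × $3,975 = $19,875. 15% of the $118,700 excess over $176,800 is $17,805; credit = $19,875 − $17,805 = $2,070.
Dependent Care Credit: income exceeds $269,700 by $25,800, which is 11 full-or-partial $2,500 increments; reduction = 11 × $55 = $605, leaving $2,402.
Rural Housing Credit: $295,500 is below the $316,200 cutoff, so the full $4,550 applies.
Total: $2,070 + $2,402 + $4,550 = $9,022.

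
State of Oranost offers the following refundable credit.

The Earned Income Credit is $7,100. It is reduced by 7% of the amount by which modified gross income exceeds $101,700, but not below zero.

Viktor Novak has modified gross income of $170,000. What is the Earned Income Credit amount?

$2,319

Earned Income Credit: 7% of the $68,300 excess over $101,700 is $4,781; credit = $7,100 − $4,781 = $2,319.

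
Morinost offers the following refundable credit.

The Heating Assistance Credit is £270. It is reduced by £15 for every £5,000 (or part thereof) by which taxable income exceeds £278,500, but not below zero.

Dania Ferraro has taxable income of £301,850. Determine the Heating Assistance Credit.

£195

Heating Assistance Credit: income exceeds £278,500 by £23,350, which is 5 full-or-partial £5,000 increments; reduction = 5 × £15 = £75, leaving £195.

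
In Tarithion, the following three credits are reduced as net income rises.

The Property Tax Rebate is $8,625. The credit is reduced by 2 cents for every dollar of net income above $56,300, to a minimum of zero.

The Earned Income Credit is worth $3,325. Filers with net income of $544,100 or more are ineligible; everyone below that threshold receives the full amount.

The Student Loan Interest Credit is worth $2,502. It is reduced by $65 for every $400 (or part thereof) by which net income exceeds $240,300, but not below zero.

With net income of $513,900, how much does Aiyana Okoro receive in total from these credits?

Property Tax Rebate: 2% of the $457,600 excess over $56,300 is $9,152 ≥ base, so the credit is $0.
Earned Income Credit: $513,900 is below the $544,100 cutoff, so the full $3,325 applies.
Student Loan Interest Credit: income exceeds $240,300 by $273,600 → 684 increments × $65 = $44,460 ≥ base, so the credit is $0.
Total: $0 + $3,325 + $0 = $3,325.

$3,325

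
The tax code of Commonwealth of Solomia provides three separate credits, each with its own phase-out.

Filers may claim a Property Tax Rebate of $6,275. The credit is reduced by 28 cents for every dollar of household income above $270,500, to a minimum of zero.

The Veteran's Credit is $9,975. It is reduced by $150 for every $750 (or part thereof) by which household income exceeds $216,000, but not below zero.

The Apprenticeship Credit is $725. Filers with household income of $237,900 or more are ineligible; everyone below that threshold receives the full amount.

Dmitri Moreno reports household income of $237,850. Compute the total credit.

$12,475

Property Tax Rebate: $237,850 is at or below the $270,500 threshold, so the full $6,275 applies.
Veteran's Credit: income exceeds $216,000 by $21,850, which is 30 full-or-partial $750 increments; reduction = 30 × $150 = $4,500, leaving $5,475.
Apprenticeship Credit: $237,850 is below the $237,900 cutoff, so the full $725 applies.
Total: $6,275 + $5,475 + $725 = $12,475.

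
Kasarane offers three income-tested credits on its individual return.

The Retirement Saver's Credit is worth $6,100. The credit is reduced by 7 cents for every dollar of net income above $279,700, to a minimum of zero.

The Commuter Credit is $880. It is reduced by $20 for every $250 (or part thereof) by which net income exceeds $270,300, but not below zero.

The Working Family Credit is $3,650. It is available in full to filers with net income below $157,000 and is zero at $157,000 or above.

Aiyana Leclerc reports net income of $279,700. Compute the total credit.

Retirement Saver's Credit: $279,700 is at or below the $279,700 threshold, so the full $6,100 applies.
Commuter Credit: income exceeds $270,300 by $9,400, which is 38 full-or-partial $250 increments; reduction = 38 × $20 = $760, leaving $120.
Working Family Credit: $279,700 meets or exceeds the $157,000 cutoff, so the credit is $0.
Total: $6,100 + $120 + $0 = $6,220.

$6,220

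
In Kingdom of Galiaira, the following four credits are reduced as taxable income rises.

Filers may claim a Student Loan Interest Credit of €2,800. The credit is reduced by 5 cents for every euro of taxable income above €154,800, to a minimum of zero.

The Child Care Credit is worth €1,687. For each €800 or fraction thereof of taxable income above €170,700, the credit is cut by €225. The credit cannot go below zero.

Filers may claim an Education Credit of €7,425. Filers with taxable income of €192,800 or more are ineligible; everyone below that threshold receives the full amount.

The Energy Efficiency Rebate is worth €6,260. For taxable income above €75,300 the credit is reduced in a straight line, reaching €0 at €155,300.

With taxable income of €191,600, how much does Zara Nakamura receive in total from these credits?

Student Loan Interest Credit: 5% of the €36,800 excess over €154,800 is €1,840; credit = €2,800 − €1,840 = €960.
Child Care Credit: income exceeds €170,700 by €20,900 → 27 increments × €225 = €6,075 ≥ base, so the credit is €0.
Education Credit: €191,600 is below the €192,800 cutoff, so the full €7,425 applies.
Energy Efficiency Rebate: €191,600 is at or above €155,300, so the credit is €0.
Total: €960 + €0 + €7,425 + €0 = €8,385.

€8,385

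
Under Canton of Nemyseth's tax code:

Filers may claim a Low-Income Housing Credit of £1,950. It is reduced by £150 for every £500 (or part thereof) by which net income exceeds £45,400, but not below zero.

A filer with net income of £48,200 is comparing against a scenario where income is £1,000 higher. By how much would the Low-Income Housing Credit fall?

£300

At £48,200 — income exceeds £45,400 by £2,800, which is 6 full-or-partial £500 increments; reduction = 6 × £150 = £900, leaving £1,050.
At £49,200 — income exceeds £45,400 by £3,800, which is 8 full-or-partial £500 increments; reduction = 8 × £150 = £1,200, leaving £750.
Lost: £1,050 − £750 = £300.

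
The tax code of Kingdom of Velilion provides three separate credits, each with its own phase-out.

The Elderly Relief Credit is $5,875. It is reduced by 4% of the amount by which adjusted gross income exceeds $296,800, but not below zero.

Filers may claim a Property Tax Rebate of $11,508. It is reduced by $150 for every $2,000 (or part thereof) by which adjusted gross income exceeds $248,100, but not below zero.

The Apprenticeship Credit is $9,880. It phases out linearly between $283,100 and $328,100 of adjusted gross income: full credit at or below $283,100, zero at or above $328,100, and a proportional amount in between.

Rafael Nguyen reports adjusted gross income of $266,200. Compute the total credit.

$25,763

Elderly Relief Credit: $266,200 is at or below the $296,800 threshold, so the full $5,875 applies.
Property Tax Rebate: income exceeds $248,100 by $18,100, which is 10 full-or-partial $2,000 increments; reduction = 10 × $150 = $1,500, leaving $10,008.
Apprenticeship Credit: $266,200 is at or below the $283,100 threshold, so the full $9,880 applies.
Total: $5,875 + $10,008 + $9,880 = $25,763.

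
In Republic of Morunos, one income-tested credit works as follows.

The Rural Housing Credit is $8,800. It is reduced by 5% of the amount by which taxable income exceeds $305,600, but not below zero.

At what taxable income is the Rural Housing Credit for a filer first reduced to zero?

$481,600

The credit falls by 5% of each dollar above $305,600, so it reaches zero when the excess is $8,800 / 5% = $176,000: income = $305,600 + $176,000 = $481,600.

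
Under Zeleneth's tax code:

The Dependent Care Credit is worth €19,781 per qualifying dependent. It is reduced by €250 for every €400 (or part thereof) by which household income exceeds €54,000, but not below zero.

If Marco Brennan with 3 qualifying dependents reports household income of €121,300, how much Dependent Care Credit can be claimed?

Dependent Care Credit: base = 3 × €19,781 = €59,343. income exceeds €54,000 by €67,300, which is 169 full-or-partial €400 increments; reduction = 169 × €250 = €42,250, leaving €17,093.

€17,093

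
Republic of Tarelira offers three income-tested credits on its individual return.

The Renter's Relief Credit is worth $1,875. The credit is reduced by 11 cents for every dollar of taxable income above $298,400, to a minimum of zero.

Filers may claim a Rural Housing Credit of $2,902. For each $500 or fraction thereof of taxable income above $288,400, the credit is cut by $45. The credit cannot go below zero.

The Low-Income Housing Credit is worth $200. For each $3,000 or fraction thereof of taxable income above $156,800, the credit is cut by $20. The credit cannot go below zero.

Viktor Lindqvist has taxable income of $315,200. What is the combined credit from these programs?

Renter's Relief Credit: 11% of the $16,800 excess over $298,400 is $1,848; credit = $1,875 − $1,848 = $27.
Rural Housing Credit: income exceeds $288,400 by $26,800, which is 54 full-or-partial $500 increments; reduction = 54 × $45 = $2,430, leaving $472.
Low-Income Housing Credit: income exceeds $156,800 by $158,400 → 53 increments × $20 = $1,060 ≥ base, so the credit is $0.
Total: $27 + $472 + $0 = $499.

$499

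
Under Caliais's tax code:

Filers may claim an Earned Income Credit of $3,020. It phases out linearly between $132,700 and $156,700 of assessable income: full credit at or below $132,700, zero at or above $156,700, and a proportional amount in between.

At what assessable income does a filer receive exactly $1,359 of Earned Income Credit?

$145,900

$1,359 is 1,359/3,020 of the full $3,020, so 1,661/3,020 of the $24,000 range has been used: income = $132,700 + $24,000 × 1,661/3,020 = $145,900.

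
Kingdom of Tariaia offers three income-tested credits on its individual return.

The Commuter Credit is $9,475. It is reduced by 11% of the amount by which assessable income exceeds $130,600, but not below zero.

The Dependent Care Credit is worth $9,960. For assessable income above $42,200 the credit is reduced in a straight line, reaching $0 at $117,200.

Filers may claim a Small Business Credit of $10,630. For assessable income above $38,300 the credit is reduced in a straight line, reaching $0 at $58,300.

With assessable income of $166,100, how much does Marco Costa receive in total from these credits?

Commuter Credit: 11% of the $35,500 excess over $130,600 is $3,905; credit = $9,475 − $3,905 = $5,570.
Dependent Care Credit: $166,100 is at or above $117,200, so the credit is $0.
Small Business Credit: $166,100 is at or above $58,300, so the credit is $0.
Total: $5,570 + $0 + $0 = $5,570.

$5,570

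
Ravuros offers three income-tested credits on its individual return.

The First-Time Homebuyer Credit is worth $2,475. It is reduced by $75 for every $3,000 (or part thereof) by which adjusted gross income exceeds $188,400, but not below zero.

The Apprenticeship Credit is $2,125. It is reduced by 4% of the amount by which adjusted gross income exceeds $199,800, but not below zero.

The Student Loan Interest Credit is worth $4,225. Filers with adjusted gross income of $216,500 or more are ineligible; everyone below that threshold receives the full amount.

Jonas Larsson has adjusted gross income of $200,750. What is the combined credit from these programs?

$8,412

First-Time Homebuyer Credit: income exceeds $188,400 by $12,350, which is 5 full-or-partial $3,000 increments; reduction = 5 × $75 = $375, leaving $2,100.
Apprenticeship Credit: 4% of the $950 excess over $199,800 is $38; credit = $2,125 − $38 = $2,087.
Student Loan Interest Credit: $200,750 is below the $216,500 cutoff, so the full $4,225 applies.
Total: $2,100 + $2,087 + $4,225 = $8,412.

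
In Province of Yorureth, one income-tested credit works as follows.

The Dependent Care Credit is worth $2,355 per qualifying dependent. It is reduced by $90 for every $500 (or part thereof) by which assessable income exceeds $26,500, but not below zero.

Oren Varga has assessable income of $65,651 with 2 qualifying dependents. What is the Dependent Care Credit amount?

Dependent Care Credit: base = 2 × $2,355 = $4,710. income exceeds $26,500 by $39,151 → 79 increments × $90 = $7,110 ≥ base, so the credit is $0.

$0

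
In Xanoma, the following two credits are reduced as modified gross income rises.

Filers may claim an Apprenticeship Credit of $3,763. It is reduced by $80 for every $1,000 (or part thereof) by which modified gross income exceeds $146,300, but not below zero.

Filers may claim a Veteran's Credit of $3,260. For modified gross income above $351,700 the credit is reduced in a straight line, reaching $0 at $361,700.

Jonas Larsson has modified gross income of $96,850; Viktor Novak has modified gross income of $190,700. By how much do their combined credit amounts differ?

$3,600

Jonas ($96,850): Apprenticeship Credit: $96,850 is at or below the $146,300 threshold, so the full $3,763 applies. Veteran's Credit: $96,850 is at or below the $351,700 threshold, so the full $3,260 applies. total $3,763 + $3,260 = $7,023
Viktor ($190,700): Apprenticeship Credit: income exceeds $146,300 by $44,400, which is 45 full-or-partial $1,000 increments; reduction = 45 × $80 = $3,600, leaving $163. Veteran's Credit: $190,700 is at or below the $351,700 threshold, so the full $3,260 applies. total $163 + $3,260 = $3,423
Difference: |$7,023 − $3,423| = $3,600.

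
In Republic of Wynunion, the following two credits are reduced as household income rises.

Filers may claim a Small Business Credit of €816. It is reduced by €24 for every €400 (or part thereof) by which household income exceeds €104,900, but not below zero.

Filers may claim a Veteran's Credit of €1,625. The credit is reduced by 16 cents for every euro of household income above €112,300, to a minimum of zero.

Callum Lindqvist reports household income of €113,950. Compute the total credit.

Small Business Credit: income exceeds €104,900 by €9,050, which is 23 full-or-partial €400 increments; reduction = 23 × €24 = €552, leaving €264.
Veteran's Credit: 16% of the €1,650 excess over €112,300 is €264; credit = €1,625 − €264 = €1,361.
Total: €264 + €1,361 = €1,625.

€1,625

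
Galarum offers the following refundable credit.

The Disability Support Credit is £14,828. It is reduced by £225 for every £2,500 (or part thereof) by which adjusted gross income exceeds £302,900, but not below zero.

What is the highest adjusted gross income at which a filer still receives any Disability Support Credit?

After 65 increments the reduction is 65 × £225 = £14,625, leaving £203; one more increment wipes it out. Increment 65 ends at excess 65 × £2,500 = £162,500, so the highest qualifying income is £302,900 + £162,500 = £465,400.

£465,400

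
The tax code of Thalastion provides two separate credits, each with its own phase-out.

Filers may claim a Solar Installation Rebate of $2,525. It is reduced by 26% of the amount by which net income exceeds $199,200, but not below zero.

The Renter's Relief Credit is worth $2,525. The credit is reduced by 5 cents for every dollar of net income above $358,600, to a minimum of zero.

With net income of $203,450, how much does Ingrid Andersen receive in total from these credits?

$3,945

Solar Installation Rebate: 26% of the $4,250 excess over $199,200 is $1,105; credit = $2,525 − $1,105 = $1,420.
Renter's Relief Credit: $203,450 is at or below the $358,600 threshold, so the full $2,525 applies.
Total: $1,420 + $2,525 = $3,945.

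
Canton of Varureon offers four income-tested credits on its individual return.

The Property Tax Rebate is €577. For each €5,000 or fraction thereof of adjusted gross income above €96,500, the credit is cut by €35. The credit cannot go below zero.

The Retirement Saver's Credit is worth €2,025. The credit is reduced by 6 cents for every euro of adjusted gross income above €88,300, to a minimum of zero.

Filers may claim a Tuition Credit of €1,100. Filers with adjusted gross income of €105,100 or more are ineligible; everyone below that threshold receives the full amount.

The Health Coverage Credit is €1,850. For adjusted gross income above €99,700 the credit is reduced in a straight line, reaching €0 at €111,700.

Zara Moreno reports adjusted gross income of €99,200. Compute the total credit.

€4,863

Property Tax Rebate: income exceeds €96,500 by €2,700, which is 1 full-or-partial €5,000 increment; reduction = 1 × €35 = €35, leaving €542.
Retirement Saver's Credit: 6% of the €10,900 excess over €88,300 is €654; credit = €2,025 − €654 = €1,371.
Tuition Credit: €99,200 is below the €105,100 cutoff, so the full €1,100 applies.
Health Coverage Credit: €99,200 is at or below the €99,700 threshold, so the full €1,850 applies.
Total: €542 + €1,371 + €1,100 + €1,850 = €4,863.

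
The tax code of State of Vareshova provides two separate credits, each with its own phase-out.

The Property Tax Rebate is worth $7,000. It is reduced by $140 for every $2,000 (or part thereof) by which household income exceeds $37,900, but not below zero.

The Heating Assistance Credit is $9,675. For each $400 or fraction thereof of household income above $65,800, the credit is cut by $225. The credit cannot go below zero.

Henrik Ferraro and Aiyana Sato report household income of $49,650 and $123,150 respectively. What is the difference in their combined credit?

Henrik ($49,650): Property Tax Rebate: income exceeds $37,900 by $11,750, which is 6 full-or-partial $2,000 increments; reduction = 6 × $140 = $840, leaving $6,160. Heating Assistance Credit: $49,650 is at or below the $65,800 threshold, so the full $9,675 applies. total $6,160 + $9,675 = $15,835
Aiyana ($123,150): Property Tax Rebate: income exceeds $37,900 by $85,250, which is 43 full-or-partial $2,000 increments; reduction = 43 × $140 = $6,020, leaving $980. Heating Assistance Credit: income exceeds $65,800 by $57,350 → 144 increments × $225 = $32,400 ≥ base, so the credit is $0. total $980 + $0 = $980
Difference: |$15,835 − $980| = $14,855.

$14,855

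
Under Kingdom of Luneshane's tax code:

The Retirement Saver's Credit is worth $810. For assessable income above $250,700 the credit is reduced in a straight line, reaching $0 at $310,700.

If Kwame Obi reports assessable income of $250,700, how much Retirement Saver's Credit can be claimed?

Retirement Saver's Credit: $250,700 is at or below the $250,700 threshold, so the full $810 applies.

$810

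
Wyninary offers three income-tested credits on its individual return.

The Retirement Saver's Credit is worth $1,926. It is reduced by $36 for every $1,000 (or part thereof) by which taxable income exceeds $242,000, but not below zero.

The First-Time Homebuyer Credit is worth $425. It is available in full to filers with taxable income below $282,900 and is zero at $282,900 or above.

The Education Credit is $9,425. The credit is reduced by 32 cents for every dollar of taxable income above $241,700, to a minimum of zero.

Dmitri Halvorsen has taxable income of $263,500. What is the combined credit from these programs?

Retirement Saver's Credit: income exceeds $242,000 by $21,500, which is 22 full-or-partial $1,000 increments; reduction = 22 × $36 = $792, leaving $1,134.
First-Time Homebuyer Credit: $263,500 is below the $282,900 cutoff, so the full $425 applies.
Education Credit: 32% of the $21,800 excess over $241,700 is $6,976; credit = $9,425 − $6,976 = $2,449.
Total: $1,134 + $425 + $2,449 = $4,008.

$4,008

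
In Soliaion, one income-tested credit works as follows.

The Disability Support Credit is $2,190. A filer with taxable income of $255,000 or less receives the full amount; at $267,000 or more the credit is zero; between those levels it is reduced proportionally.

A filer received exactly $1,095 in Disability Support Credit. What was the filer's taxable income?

$1,095 is 1,095/2,190 of the full $2,190, so 1,095/2,190 of the $12,000 range has been used: income = $255,000 + $12,000 × 1,095/2,190 = $261,000.

$261,000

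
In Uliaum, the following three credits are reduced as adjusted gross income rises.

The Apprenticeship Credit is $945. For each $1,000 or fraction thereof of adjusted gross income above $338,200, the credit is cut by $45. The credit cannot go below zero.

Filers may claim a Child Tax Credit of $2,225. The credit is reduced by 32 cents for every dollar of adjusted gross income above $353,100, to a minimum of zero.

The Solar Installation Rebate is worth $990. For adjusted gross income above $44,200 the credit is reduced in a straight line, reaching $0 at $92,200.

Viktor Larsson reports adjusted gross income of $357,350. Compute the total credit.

$910

Apprenticeship Credit: income exceeds $338,200 by $19,150, which is 20 full-or-partial $1,000 increments; reduction = 20 × $45 = $900, leaving $45.
Child Tax Credit: 32% of the $4,250 excess over $353,100 is $1,360; credit = $2,225 − $1,360 = $865.
Solar Installation Rebate: $357,350 is at or above $92,200, so the credit is $0.
Total: $45 + $865 + $0 = $910.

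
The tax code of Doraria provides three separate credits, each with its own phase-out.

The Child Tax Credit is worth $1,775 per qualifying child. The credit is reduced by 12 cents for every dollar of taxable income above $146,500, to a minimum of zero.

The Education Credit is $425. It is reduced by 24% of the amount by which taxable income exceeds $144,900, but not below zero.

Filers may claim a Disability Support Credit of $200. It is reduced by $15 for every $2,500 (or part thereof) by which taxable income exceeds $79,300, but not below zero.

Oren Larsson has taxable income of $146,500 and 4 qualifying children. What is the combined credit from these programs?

$7,141

Child Tax Credit: base = 4 × $1,775 = $7,100. $146,500 is at or below the $146,500 threshold, so the full $7,100 applies.
Education Credit: 24% of the $1,600 excess over $144,900 is $384; credit = $425 − $384 = $41.
Disability Support Credit: income exceeds $79,300 by $67,200 → 27 increments × $15 = $405 ≥ base, so the credit is $0.
Total: $7,100 + $41 + $0 = $7,141.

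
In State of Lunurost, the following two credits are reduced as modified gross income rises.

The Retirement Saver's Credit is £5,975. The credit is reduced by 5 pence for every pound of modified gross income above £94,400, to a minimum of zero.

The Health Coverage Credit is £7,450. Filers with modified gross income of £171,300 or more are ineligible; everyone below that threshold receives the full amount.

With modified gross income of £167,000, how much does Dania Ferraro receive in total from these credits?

£9,795

Retirement Saver's Credit: 5% of the £72,600 excess over £94,400 is £3,630; credit = £5,975 − £3,630 = £2,345.
Health Coverage Credit: £167,000 is below the £171,300 cutoff, so the full £7,450 applies.
Total: £2,345 + £7,450 = £9,795.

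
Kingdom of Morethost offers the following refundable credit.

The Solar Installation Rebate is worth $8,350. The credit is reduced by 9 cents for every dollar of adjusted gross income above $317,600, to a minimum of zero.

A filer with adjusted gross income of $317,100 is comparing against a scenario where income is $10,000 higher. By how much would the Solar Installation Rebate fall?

$855

At $317,100 — $317,100 is at or below the $317,600 threshold, so the full $8,350 applies.
At $327,100 — 9% of the $9,500 excess over $317,600 is $855; credit = $8,350 − $855 = $7,495.
Lost: $8,350 − $7,495 = $855.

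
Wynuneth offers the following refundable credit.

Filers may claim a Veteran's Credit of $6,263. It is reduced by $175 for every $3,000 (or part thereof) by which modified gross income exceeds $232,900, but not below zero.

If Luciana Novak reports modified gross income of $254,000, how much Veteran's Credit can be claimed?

Veteran's Credit: income exceeds $232,900 by $21,100, which is 8 full-or-partial $3,000 increments; reduction = 8 × $175 = $1,400, leaving $4,863.

$4,863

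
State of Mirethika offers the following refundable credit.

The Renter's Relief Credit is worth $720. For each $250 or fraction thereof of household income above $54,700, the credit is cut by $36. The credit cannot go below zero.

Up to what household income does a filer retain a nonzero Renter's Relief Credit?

$59,450

After 19 increments the reduction is 19 × $36 = $684, leaving $36; one more increment wipes it out. Increment 19 ends at excess 19 × $250 = $4,750, so the highest qualifying income is $54,700 + $4,750 = $59,450.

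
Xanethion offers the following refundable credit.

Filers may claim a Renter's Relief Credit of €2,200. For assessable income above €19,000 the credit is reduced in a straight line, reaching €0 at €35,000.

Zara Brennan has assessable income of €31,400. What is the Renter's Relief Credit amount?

€495

Renter's Relief Credit: €31,400 is €12,400 into a €16,000 phase-out range, leaving 3,600/16,000 of the credit: €2,200 × 3,600/16,000 = €495.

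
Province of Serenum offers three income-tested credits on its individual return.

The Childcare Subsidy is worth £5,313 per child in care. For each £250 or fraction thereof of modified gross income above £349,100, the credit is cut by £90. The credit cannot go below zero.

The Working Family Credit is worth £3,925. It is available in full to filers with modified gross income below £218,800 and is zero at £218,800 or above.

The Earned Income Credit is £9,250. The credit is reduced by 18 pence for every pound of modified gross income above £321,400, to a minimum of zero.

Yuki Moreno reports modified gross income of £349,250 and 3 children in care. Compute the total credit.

Childcare Subsidy: base = 3 × £5,313 = £15,939. income exceeds £349,100 by £150, which is 1 full-or-partial £250 increment; reduction = 1 × £90 = £90, leaving £15,849.
Working Family Credit: £349,250 meets or exceeds the £218,800 cutoff, so the credit is £0.
Earned Income Credit: 18% of the £27,850 excess over £321,400 is £5,013; credit = £9,250 − £5,013 = £4,237.
Total: £15,849 + £0 + £4,237 = £20,086.

£20,086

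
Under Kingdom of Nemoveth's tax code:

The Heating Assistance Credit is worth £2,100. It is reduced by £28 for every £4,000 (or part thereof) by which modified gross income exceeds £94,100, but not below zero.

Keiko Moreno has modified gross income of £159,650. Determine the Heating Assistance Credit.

£1,624

Heating Assistance Credit: income exceeds £94,100 by £65,550, which is 17 full-or-partial £4,000 increments; reduction = 17 × £28 = £476, leaving £1,624.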